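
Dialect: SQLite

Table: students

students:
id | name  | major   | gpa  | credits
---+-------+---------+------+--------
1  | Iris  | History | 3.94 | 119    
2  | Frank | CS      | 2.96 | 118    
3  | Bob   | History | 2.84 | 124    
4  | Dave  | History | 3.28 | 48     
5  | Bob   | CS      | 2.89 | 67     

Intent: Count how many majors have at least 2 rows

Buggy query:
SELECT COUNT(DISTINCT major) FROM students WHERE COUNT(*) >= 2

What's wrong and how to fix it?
Bug: COUNT(*) cannot appear in WHERE; the per-group count doesn't exist yet

Fix: Group first with HAVING COUNT(*) >= 2, then COUNT the resulting groups

Corrected query:
SELECT COUNT(*) FROM (SELECT major FROM students GROUP BY major HAVING COUNT(*) >= 2)

Result:
COUNT(*)
--------
2       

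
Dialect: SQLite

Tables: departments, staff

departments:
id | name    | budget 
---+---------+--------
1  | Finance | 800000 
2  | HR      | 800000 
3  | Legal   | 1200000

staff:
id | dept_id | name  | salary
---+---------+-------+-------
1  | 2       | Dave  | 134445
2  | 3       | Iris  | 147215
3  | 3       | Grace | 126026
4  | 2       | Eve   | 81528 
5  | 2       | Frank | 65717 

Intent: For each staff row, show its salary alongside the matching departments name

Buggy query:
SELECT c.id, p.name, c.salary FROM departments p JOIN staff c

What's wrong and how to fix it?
Bug: JOIN with no ON clause produces a cartesian product; every staff row pairs with every departments row

Fix: Specify the join condition linking the foreign key to the parent id

Corrected query:
SELECT c.id, p.name, c.salary FROM departments p JOIN staff c ON c.dept_id = p.id

Result:
id | name  | salary
---+-------+-------
1  | HR    | 134445
2  | Legal | 147215
3  | Legal | 126026
4  | HR    | 81528 
5  | HR    | 65717 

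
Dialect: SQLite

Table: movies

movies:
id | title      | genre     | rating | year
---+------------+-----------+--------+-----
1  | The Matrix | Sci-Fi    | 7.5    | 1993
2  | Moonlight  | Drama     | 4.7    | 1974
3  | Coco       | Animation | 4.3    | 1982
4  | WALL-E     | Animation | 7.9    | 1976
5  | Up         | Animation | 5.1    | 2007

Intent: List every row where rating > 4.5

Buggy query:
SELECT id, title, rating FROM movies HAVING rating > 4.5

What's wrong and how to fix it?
Bug: This is a non-aggregate query (no GROUP BY, no aggregates), so in SQLite the HAVING clause is invalid here; a row-level condition belongs in WHERE

Fix: Use WHERE for row-level filtering

Corrected query:
SELECT id, title, rating FROM movies WHERE rating > 4.5

Result:
id | title      | rating
---+------------+-------
1  | The Matrix | 7.5   
2  | Moonlight  | 4.7   
4  | WALL-E     | 7.9   
5  | Up         | 5.1   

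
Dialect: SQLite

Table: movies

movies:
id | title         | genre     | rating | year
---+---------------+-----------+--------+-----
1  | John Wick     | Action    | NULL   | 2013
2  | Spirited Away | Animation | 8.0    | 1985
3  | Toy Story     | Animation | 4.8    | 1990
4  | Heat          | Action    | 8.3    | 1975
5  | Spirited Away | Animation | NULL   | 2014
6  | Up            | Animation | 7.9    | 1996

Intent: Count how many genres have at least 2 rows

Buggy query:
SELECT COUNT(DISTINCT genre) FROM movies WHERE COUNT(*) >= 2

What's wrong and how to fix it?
Bug: WHERE filters individual rows, not groups, so a group-level COUNT is invalid there

Fix: Group first with HAVING COUNT(*) >= 2, then COUNT the resulting groups

Corrected query:
SELECT COUNT(*) FROM (SELECT genre FROM movies GROUP BY genre HAVING COUNT(*) >= 2)

Result:
COUNT(*)
--------
2       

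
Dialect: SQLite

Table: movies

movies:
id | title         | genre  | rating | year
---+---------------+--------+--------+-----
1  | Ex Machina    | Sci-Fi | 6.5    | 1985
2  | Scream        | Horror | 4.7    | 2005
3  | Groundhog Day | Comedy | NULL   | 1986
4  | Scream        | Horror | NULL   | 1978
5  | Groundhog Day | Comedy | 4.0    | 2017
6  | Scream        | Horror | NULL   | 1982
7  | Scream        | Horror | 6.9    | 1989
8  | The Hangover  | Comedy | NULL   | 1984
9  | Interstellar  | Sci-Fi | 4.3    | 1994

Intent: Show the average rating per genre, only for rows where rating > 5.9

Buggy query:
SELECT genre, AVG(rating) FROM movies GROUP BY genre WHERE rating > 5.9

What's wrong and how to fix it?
Bug: Row-level WHERE must come before GROUP BY in the clause order

Fix: Move the WHERE clause before GROUP BY

Corrected query:
SELECT genre, AVG(rating) FROM movies WHERE rating > 5.9 GROUP BY genre

Result:
genre  | AVG(rating)
-------+------------
Horror | 6.9        
Sci-Fi | 6.5        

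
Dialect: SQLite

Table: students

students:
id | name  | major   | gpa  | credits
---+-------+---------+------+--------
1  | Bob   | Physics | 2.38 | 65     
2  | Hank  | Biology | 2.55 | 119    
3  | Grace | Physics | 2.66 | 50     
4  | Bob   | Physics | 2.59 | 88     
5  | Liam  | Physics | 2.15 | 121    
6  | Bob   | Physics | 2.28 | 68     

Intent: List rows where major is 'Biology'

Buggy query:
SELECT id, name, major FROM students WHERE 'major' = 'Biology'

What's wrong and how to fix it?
Bug: Single quotes denote string literals in SQL; the column name is being compared as a constant string

Fix: Reference the column as major without single quotes

Corrected query:
SELECT id, name, major FROM students WHERE major = 'Biology'

Result:
id | name | major  
---+------+--------
2  | Hank | Biology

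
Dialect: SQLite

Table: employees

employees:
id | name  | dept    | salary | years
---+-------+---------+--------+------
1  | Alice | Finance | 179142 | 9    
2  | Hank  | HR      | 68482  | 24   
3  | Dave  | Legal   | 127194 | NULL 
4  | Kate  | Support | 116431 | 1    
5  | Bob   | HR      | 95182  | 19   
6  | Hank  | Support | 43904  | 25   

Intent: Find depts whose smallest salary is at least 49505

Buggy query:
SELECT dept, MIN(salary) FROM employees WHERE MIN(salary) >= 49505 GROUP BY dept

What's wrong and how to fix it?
Bug: MIN() in WHERE is a misuse of aggregate

Fix: Use HAVING for the per-group MIN condition

Corrected query:
SELECT dept, MIN(salary) FROM employees GROUP BY dept HAVING MIN(salary) >= 49505

Result:
dept    | MIN(salary)
--------+------------
Finance | 179142     
HR      | 68482      
Legal   | 127194     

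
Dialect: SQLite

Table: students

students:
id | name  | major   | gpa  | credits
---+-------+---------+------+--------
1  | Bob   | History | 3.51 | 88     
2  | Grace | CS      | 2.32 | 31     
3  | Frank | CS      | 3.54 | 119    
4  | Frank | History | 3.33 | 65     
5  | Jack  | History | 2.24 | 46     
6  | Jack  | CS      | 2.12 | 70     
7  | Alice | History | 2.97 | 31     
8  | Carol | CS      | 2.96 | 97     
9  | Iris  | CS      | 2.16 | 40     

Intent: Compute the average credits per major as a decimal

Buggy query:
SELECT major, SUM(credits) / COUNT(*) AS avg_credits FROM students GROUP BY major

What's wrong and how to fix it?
Bug: SUM(credits) and COUNT(*) are both integers; the division truncates the fractional part

Fix: Multiply by 1.0 (or CAST to REAL) to force floating-point division

Corrected query:
SELECT major, SUM(credits) * 1.0 / COUNT(*) AS avg_credits FROM students GROUP BY major

Result:
major   | avg_credits
--------+------------
CS      | 71.4       
History | 57.5       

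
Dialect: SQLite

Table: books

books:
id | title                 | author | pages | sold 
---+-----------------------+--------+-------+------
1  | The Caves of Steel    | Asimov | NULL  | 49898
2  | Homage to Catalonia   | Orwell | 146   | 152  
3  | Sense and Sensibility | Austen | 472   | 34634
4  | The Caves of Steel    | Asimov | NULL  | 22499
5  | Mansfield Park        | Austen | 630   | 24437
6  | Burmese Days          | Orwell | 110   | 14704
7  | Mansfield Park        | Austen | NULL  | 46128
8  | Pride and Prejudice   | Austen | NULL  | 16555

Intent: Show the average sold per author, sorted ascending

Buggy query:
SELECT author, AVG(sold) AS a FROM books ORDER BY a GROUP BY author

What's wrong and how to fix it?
Bug: GROUP BY must precede ORDER BY

Fix: Reorder: SELECT … FROM … GROUP BY … ORDER BY …

Corrected query:
SELECT author, AVG(sold) AS a FROM books GROUP BY author ORDER BY a

Result:
author | a      
-------+--------
Orwell | 7428   
Austen | 30438.5
Asimov | 36198.5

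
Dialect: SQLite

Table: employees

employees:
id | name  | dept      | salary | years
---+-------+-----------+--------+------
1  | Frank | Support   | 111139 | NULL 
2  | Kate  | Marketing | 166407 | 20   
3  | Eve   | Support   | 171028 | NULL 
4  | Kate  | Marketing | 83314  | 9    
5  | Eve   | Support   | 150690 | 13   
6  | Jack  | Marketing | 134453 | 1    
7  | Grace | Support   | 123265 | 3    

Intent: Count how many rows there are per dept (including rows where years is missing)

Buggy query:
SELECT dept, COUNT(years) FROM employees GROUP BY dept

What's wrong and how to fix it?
Bug: COUNT(years) skips NULLs, so groups with missing years are undercounted

Fix: Replace COUNT(years) with COUNT(*)

Corrected query:
SELECT dept, COUNT(*) FROM employees GROUP BY dept

Result:
dept      | COUNT(*)
----------+---------
Marketing | 3       
Support   | 4       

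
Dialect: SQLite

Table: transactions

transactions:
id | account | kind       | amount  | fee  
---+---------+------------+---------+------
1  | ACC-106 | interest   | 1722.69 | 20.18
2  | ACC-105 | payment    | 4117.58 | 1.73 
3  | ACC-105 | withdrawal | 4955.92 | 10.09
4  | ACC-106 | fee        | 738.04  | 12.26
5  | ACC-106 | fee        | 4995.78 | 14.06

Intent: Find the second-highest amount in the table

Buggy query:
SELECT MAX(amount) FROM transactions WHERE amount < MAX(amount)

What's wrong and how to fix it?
Bug: MAX(amount) on the right of the comparison is an aggregate-in-WHERE error

Fix: Compute the overall MAX in a subquery, then take MAX of rows below it

Corrected query:
SELECT MAX(amount) FROM transactions WHERE amount < (SELECT MAX(amount) FROM transactions)

Result:
MAX(amount)
-----------
4955.92    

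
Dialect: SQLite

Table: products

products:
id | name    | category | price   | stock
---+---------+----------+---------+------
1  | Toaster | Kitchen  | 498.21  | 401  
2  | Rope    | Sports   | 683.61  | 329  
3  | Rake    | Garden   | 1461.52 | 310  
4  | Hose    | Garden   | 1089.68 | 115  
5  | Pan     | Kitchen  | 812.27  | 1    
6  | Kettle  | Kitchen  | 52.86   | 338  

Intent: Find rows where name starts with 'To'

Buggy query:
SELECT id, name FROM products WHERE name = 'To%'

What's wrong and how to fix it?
Bug: Wildcards only work with LIKE; '=' treats '%' as a literal character

Fix: Use LIKE for wildcard pattern matching

Corrected query:
SELECT id, name FROM products WHERE name LIKE 'To%'

Result:
id | name   
---+--------
1  | Toaster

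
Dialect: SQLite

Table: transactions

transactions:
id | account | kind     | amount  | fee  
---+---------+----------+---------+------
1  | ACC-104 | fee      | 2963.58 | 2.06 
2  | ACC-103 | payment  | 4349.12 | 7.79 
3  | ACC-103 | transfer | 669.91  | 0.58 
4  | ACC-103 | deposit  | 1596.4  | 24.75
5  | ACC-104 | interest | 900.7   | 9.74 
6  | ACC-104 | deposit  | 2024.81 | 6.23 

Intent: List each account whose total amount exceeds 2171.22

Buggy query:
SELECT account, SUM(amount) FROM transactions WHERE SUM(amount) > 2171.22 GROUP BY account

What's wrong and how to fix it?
Bug: WHERE runs before GROUP BY, so aggregates aren't available there

Fix: Move the aggregate condition to a HAVING clause

Corrected query:
SELECT account, SUM(amount) FROM transactions GROUP BY account HAVING SUM(amount) > 2171.22

Result:
account | SUM(amount)
--------+------------
ACC-103 | 6615.43    
ACC-104 | 5889.09    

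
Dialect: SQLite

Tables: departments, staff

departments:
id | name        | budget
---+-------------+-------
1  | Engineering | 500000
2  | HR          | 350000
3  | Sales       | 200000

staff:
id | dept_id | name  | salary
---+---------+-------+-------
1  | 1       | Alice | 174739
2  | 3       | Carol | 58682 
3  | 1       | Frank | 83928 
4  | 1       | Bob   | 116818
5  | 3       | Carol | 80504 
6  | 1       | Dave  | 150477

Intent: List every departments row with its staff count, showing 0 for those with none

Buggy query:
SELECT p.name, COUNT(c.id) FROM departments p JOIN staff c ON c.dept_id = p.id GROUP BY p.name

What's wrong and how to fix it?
Bug: INNER JOIN drops departments rows that have no matching staff rows

Fix: Use LEFT JOIN so parents without children still appear (COUNT(c.id) gives 0)

Corrected query:
SELECT p.name, COUNT(c.id) FROM departments p LEFT JOIN staff c ON c.dept_id = p.id GROUP BY p.name

Result:
name        | COUNT(c.id)
------------+------------
Engineering | 4          
HR          | 0          
Sales       | 2          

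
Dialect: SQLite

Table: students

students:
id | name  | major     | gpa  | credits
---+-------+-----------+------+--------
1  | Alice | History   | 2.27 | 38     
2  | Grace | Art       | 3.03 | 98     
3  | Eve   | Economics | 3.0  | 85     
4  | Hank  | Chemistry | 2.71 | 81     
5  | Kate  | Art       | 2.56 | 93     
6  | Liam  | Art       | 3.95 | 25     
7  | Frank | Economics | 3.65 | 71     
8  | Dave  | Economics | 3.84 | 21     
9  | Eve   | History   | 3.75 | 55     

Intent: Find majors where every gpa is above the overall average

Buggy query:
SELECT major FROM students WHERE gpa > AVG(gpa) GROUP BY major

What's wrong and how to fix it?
Bug: AVG() is an aggregate; it can't sit directly in WHERE

Fix: Compute the overall average in a scalar subquery and compare each group's MIN against it in HAVING

Corrected query:
SELECT major FROM students GROUP BY major HAVING MIN(gpa) > (SELECT AVG(gpa) FROM students)

Result:
(no rows)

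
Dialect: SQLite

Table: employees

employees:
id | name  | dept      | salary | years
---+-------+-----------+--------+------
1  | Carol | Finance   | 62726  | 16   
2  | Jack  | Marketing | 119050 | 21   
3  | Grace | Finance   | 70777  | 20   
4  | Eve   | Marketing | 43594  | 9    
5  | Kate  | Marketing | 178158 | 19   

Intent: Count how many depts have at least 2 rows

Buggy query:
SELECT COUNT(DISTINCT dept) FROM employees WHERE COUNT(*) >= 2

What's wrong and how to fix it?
Bug: COUNT(*) cannot appear in WHERE; the per-group count doesn't exist yet

Fix: Use a subquery that GROUPs and filters with HAVING, then count its rows

Corrected query:
SELECT COUNT(*) FROM (SELECT dept FROM employees GROUP BY dept HAVING COUNT(*) >= 2)

Result:
COUNT(*)
--------
2       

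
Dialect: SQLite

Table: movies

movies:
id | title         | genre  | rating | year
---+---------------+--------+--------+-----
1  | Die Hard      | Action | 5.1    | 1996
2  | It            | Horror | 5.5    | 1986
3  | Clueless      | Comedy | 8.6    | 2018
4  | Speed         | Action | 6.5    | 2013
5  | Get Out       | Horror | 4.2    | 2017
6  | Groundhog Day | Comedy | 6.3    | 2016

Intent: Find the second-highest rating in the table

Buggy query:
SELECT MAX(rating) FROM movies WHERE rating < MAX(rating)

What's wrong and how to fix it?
Bug: The inner MAX is an aggregate inside WHERE, which is not allowed

Fix: Put the inner MAX in a scalar subquery

Corrected query:
SELECT MAX(rating) FROM movies WHERE rating < (SELECT MAX(rating) FROM movies)

Result:
MAX(rating)
-----------
6.5        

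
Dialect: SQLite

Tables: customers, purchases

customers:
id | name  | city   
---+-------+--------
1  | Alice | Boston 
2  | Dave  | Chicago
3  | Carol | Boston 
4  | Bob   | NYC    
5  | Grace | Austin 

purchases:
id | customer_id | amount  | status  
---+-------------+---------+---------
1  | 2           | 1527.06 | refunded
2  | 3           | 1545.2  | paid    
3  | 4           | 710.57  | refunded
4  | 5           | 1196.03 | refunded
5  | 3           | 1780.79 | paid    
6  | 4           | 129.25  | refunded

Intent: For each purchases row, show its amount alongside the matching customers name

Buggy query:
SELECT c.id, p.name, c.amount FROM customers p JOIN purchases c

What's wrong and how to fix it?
Bug: Missing join condition: each purchases row is matched to all customers rows instead of just its own

Fix: Add ON c.customer_id = p.id to the JOIN

Corrected query:
SELECT c.id, p.name, c.amount FROM customers p JOIN purchases c ON c.customer_id = p.id

Result:
id | name  | amount 
---+-------+--------
1  | Dave  | 1527.06
2  | Carol | 1545.2 
3  | Bob   | 710.57 
4  | Grace | 1196.03
5  | Carol | 1780.79
6  | Bob   | 129.25 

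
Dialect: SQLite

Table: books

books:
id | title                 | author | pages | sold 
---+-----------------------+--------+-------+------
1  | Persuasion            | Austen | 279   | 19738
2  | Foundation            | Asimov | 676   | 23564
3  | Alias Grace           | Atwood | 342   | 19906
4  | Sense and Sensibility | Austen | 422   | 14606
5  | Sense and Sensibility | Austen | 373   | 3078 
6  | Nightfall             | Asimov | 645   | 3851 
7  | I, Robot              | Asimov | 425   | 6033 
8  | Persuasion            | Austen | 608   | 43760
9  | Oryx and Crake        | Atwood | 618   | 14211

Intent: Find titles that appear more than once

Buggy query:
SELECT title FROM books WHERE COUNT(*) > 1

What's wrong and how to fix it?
Bug: WHERE can't reference COUNT(*); aggregates are computed after WHERE

Fix: Group first, then use HAVING for the count condition

Corrected query:
SELECT title FROM books GROUP BY title HAVING COUNT(*) > 1

Result:
title                
---------------------
Persuasion           
Sense and Sensibility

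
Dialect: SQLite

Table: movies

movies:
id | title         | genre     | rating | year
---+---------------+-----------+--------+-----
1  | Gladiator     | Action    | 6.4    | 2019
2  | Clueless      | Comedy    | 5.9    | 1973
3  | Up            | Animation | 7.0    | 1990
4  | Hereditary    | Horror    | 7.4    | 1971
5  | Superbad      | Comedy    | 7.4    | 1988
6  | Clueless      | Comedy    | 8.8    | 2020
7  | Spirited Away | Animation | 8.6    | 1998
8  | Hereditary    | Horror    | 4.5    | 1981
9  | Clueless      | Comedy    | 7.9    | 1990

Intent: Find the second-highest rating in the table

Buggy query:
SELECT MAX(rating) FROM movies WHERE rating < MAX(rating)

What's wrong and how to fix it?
Bug: MAX(rating) on the right of the comparison is an aggregate-in-WHERE error

Fix: Compute the overall MAX in a subquery, then take MAX of rows below it

Corrected query:
SELECT MAX(rating) FROM movies WHERE rating < (SELECT MAX(rating) FROM movies)

Result:
MAX(rating)
-----------
8.6        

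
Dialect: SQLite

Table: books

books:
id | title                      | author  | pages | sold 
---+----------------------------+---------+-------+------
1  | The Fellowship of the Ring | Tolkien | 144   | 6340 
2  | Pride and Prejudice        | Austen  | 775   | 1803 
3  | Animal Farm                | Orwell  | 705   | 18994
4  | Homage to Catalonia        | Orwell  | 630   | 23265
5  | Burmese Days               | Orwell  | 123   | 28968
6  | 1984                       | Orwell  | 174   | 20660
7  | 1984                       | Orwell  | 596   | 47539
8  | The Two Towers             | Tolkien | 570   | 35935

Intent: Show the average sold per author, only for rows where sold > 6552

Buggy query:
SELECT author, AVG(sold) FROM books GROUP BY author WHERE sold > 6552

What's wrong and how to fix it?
Bug: Row-level WHERE must come before GROUP BY in the clause order

Fix: Place WHERE between FROM and GROUP BY

Corrected query:
SELECT author, AVG(sold) FROM books WHERE sold > 6552 GROUP BY author

Result:
author  | AVG(sold)
--------+----------
Orwell  | 27885.2  
Tolkien | 35935    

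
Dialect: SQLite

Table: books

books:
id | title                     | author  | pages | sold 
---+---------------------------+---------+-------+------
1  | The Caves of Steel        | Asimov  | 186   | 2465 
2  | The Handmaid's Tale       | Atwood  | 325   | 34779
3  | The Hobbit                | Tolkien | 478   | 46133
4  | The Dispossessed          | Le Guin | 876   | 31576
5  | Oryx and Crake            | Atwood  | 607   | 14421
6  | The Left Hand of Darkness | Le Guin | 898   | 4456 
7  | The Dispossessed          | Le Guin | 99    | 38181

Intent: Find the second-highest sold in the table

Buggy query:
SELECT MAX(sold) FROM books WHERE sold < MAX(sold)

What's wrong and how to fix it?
Bug: MAX(sold) on the right of the comparison is an aggregate-in-WHERE error

Fix: Compute the overall MAX in a subquery, then take MAX of rows below it

Corrected query:
SELECT MAX(sold) FROM books WHERE sold < (SELECT MAX(sold) FROM books)

Result:
MAX(sold)
---------
38181    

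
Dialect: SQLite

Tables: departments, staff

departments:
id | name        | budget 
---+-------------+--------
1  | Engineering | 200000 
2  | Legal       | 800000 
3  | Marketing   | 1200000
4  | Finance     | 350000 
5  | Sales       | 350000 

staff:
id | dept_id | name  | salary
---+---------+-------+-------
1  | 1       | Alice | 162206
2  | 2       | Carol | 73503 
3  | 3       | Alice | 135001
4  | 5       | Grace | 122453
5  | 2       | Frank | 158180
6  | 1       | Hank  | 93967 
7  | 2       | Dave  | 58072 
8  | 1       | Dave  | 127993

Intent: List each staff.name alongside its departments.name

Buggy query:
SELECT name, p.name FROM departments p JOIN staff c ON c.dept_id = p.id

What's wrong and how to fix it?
Bug: 'name' exists in both joined tables, so the database can't tell which one is meant

Fix: Prefix ambiguous columns with the table alias

Corrected query:
SELECT c.name, p.name FROM departments p JOIN staff c ON c.dept_id = p.id

Result:
name  | name       
------+------------
Alice | Engineering
Carol | Legal      
Alice | Marketing  
Grace | Sales      
Frank | Legal      
Hank  | Engineering
Dave  | Legal      
Dave  | Engineering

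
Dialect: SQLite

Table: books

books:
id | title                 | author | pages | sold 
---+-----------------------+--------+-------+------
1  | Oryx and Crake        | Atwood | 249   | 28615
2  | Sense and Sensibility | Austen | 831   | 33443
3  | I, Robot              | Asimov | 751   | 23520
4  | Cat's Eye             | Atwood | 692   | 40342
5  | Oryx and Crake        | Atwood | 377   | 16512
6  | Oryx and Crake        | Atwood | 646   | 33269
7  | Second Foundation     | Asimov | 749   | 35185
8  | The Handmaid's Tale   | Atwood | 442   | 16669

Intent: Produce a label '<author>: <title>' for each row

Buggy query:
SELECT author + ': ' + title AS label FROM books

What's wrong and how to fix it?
Bug: '+' is numeric addition; on text columns SQLite converts them to 0 instead of concatenating

Fix: Use the || operator for string concatenation

Corrected query:
SELECT author || ': ' || title AS label FROM books

Result:
label                        
-----------------------------
Atwood: Oryx and Crake       
Austen: Sense and Sensibility
Asimov: I, Robot             
Atwood: Cat's Eye            
Atwood: Oryx and Crake       
Atwood: Oryx and Crake       
Asimov: Second Foundation    
Atwood: The Handmaid's Tale  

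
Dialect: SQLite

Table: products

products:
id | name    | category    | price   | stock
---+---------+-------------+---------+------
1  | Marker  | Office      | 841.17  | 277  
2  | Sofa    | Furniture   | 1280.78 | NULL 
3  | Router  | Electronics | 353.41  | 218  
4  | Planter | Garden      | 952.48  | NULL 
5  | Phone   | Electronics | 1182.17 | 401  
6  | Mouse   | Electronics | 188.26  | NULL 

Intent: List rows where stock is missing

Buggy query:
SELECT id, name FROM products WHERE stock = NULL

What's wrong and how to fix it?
Bug: '= NULL' is always unknown in SQL three-valued logic, so no rows match

Fix: Replace '= NULL' with 'IS NULL'

Corrected query:
SELECT id, name FROM products WHERE stock IS NULL

Result:
id | name   
---+--------
2  | Sofa   
4  | Planter
6  | Mouse  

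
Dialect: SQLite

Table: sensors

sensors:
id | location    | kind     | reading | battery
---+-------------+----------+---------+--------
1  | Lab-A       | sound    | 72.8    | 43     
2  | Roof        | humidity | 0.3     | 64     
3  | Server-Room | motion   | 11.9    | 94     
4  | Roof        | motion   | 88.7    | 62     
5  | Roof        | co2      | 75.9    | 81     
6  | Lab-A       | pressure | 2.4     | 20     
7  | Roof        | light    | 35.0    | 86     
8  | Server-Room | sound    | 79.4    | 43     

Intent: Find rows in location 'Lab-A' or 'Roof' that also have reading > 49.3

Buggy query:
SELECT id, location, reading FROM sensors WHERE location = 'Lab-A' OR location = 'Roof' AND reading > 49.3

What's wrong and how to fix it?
Bug: AND binds tighter than OR, so this parses as location = 'Lab-A' OR (location = 'Roof' AND reading > 49.3)

Fix: Add parentheses around the OR so the AND applies to both alternatives

Corrected query:
SELECT id, location, reading FROM sensors WHERE (location = 'Lab-A' OR location = 'Roof') AND reading > 49.3

Result:
id | location | reading
---+----------+--------
1  | Lab-A    | 72.8   
4  | Roof     | 88.7   
5  | Roof     | 75.9   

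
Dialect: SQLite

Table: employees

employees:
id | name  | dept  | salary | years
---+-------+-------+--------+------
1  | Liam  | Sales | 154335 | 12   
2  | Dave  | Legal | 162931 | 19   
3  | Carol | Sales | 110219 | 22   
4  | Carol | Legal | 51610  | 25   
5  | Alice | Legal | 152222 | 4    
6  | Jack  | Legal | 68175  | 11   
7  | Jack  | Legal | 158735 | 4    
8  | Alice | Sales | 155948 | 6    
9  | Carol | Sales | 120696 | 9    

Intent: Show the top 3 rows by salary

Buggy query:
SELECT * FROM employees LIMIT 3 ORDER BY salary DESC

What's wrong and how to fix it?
Bug: LIMIT must come after ORDER BY

Fix: Swap the clauses: ORDER BY first, then LIMIT

Corrected query:
SELECT * FROM employees ORDER BY salary DESC LIMIT 3

Result:
id | name  | dept  | salary | years
---+-------+-------+--------+------
2  | Dave  | Legal | 162931 | 19   
7  | Jack  | Legal | 158735 | 4    
8  | Alice | Sales | 155948 | 6    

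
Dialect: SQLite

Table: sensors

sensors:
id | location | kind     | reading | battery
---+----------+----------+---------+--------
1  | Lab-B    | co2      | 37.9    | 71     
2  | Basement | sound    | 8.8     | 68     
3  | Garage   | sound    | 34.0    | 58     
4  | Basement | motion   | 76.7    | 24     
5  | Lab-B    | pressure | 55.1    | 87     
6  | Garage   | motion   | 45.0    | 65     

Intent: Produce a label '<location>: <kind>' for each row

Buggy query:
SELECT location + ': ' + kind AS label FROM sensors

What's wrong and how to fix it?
Bug: SQLite uses || for string concatenation; + coerces text to numbers (yielding 0)

Fix: Replace + with || to concatenate text

Corrected query:
SELECT location || ': ' || kind AS label FROM sensors

Result:
label           
----------------
Lab-B: co2      
Basement: sound 
Garage: sound   
Basement: motion
Lab-B: pressure 
Garage: motion  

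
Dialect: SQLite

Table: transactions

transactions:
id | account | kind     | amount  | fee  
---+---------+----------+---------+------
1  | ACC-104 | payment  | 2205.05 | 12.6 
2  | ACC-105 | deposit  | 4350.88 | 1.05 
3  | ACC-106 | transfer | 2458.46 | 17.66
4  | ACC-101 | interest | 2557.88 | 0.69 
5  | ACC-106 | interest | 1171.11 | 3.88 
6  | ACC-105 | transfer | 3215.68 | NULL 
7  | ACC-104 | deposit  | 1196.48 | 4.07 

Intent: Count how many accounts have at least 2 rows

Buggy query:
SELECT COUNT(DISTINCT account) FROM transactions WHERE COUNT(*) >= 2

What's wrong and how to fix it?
Bug: COUNT(*) cannot appear in WHERE; the per-group count doesn't exist yet

Fix: Group first with HAVING COUNT(*) >= 2, then COUNT the resulting groups

Corrected query:
SELECT COUNT(*) FROM (SELECT account FROM transactions GROUP BY account HAVING COUNT(*) >= 2)

Result:
COUNT(*)
--------
3       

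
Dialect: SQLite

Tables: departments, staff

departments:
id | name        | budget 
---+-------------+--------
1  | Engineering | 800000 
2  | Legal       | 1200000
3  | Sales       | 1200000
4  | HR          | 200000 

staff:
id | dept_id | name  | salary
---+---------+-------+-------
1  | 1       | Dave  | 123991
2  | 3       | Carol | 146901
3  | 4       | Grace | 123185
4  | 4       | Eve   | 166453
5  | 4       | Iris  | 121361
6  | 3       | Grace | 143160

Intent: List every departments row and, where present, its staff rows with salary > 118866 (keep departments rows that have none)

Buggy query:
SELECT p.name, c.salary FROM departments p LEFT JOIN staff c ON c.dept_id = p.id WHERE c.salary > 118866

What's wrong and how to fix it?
Bug: Filtering c.salary in WHERE discards the NULL rows produced by LEFT JOIN, turning it into an inner join

Fix: Put 'c.salary > 118866' in the JOIN's ON clause instead of WHERE

Corrected query:
SELECT p.name, c.salary FROM departments p LEFT JOIN staff c ON c.dept_id = p.id AND c.salary > 118866

Result:
name        | salary
------------+-------
Engineering | 123991
Legal       | NULL  
Sales       | 143160
Sales       | 146901
HR          | 121361
HR          | 123185
HR          | 166453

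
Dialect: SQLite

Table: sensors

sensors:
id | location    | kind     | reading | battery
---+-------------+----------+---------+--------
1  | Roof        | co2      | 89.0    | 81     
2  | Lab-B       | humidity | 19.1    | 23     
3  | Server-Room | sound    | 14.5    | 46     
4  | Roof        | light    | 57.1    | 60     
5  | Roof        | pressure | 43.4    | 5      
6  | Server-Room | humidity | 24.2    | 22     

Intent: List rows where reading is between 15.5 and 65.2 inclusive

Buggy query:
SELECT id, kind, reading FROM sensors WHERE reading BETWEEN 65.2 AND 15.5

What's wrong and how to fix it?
Bug: The bounds are reversed; BETWEEN a AND b requires a <= b to match anything

Fix: Write BETWEEN 15.5 AND 65.2

Corrected query:
SELECT id, kind, reading FROM sensors WHERE reading BETWEEN 15.5 AND 65.2

Result:
id | kind     | reading
---+----------+--------
2  | humidity | 19.1   
4  | light    | 57.1   
5  | pressure | 43.4   
6  | humidity | 24.2   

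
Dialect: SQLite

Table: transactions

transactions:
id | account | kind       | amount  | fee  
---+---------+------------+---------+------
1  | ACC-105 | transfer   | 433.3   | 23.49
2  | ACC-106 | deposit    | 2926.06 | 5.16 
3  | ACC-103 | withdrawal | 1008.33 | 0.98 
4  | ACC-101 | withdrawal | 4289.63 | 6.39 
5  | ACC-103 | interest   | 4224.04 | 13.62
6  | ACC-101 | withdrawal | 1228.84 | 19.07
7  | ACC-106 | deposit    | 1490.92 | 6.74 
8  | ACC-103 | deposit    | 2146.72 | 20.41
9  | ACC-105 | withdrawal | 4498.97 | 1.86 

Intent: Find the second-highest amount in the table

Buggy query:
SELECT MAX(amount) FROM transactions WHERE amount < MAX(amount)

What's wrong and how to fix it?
Bug: The inner MAX is an aggregate inside WHERE, which is not allowed

Fix: Compute the overall MAX in a subquery, then take MAX of rows below it

Corrected query:
SELECT MAX(amount) FROM transactions WHERE amount < (SELECT MAX(amount) FROM transactions)

Result:
MAX(amount)
-----------
4289.63    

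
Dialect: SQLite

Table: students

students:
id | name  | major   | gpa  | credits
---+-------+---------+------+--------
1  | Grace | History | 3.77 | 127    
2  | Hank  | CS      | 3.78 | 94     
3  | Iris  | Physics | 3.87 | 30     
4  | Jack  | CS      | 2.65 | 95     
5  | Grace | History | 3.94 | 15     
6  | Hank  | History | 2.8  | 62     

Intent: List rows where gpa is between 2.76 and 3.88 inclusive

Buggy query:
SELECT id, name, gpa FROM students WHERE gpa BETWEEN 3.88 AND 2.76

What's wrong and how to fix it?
Bug: The bounds are reversed; BETWEEN a AND b requires a <= b to match anything

Fix: Write BETWEEN 2.76 AND 3.88

Corrected query:
SELECT id, name, gpa FROM students WHERE gpa BETWEEN 2.76 AND 3.88

Result:
id | name  | gpa 
---+-------+-----
1  | Grace | 3.77
2  | Hank  | 3.78
3  | Iris  | 3.87
6  | Hank  | 2.8 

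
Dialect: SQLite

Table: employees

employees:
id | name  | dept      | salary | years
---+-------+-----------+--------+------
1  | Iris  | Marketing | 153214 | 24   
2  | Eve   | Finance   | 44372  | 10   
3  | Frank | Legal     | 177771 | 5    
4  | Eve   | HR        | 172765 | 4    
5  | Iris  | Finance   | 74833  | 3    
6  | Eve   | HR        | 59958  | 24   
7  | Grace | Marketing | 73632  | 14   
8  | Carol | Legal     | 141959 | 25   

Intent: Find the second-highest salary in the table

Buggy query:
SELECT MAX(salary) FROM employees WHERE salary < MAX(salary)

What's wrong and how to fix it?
Bug: MAX(salary) on the right of the comparison is an aggregate-in-WHERE error

Fix: Put the inner MAX in a scalar subquery

Corrected query:
SELECT MAX(salary) FROM employees WHERE salary < (SELECT MAX(salary) FROM employees)

Result:
MAX(salary)
-----------
172765     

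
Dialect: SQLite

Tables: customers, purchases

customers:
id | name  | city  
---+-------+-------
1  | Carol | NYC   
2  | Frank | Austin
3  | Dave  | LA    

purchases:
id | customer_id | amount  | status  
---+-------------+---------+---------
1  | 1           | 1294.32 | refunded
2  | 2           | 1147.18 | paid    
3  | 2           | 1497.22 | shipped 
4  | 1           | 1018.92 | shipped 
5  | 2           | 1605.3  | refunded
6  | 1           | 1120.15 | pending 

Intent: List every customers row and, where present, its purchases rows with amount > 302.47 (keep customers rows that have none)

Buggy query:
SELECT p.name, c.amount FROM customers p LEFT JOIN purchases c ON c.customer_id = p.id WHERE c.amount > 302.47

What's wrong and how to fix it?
Bug: A WHERE condition on the right-hand table after LEFT JOIN drops unmatched parents

Fix: Move the right-table condition into the ON clause so unmatched parents are kept

Corrected query:
SELECT p.name, c.amount FROM customers p LEFT JOIN purchases c ON c.customer_id = p.id AND c.amount > 302.47

Result:
name  | amount 
------+--------
Carol | 1018.92
Carol | 1120.15
Carol | 1294.32
Frank | 1147.18
Frank | 1497.22
Frank | 1605.3 
Dave  | NULL   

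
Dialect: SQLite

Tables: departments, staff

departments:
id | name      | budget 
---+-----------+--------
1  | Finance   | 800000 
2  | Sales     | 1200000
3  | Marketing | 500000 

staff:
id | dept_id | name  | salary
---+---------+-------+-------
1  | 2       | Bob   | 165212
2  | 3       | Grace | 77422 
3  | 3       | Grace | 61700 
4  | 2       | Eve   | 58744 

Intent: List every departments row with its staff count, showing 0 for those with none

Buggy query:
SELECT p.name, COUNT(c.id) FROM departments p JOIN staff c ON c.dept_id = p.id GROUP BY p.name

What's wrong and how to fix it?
Bug: An inner join excludes parents with zero children

Fix: Switch to LEFT JOIN to retain unmatched parent rows

Corrected query:
SELECT p.name, COUNT(c.id) FROM departments p LEFT JOIN staff c ON c.dept_id = p.id GROUP BY p.name

Result:
name      | COUNT(c.id)
----------+------------
Finance   | 0          
Marketing | 2          
Sales     | 2          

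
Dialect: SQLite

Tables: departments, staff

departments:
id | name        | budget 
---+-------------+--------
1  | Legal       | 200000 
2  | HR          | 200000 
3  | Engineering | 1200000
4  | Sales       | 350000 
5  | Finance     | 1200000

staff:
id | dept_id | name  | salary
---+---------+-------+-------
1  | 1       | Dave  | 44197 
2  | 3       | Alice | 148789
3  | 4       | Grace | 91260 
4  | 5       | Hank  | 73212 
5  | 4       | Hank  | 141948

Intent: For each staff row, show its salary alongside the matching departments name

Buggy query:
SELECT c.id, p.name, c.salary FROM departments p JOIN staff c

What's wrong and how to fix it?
Bug: JOIN with no ON clause produces a cartesian product; every staff row pairs with every departments row

Fix: Add ON c.dept_id = p.id to the JOIN

Corrected query:
SELECT c.id, p.name, c.salary FROM departments p JOIN staff c ON c.dept_id = p.id

Result:
id | name        | salary
---+-------------+-------
1  | Legal       | 44197 
2  | Engineering | 148789
3  | Sales       | 91260 
4  | Finance     | 73212 
5  | Sales       | 141948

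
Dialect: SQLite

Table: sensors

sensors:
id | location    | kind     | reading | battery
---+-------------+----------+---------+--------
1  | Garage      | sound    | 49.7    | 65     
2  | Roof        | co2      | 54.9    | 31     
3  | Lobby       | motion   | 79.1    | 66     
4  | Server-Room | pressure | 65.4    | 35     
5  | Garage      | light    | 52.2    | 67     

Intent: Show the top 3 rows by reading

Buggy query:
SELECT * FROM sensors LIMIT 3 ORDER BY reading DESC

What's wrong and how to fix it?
Bug: ORDER BY cannot follow LIMIT; LIMIT is the final clause

Fix: Sort with ORDER BY, then apply LIMIT

Corrected query:
SELECT * FROM sensors ORDER BY reading DESC LIMIT 3

Result:
id | location    | kind     | reading | battery
---+-------------+----------+---------+--------
3  | Lobby       | motion   | 79.1    | 66     
4  | Server-Room | pressure | 65.4    | 35     
2  | Roof        | co2      | 54.9    | 31     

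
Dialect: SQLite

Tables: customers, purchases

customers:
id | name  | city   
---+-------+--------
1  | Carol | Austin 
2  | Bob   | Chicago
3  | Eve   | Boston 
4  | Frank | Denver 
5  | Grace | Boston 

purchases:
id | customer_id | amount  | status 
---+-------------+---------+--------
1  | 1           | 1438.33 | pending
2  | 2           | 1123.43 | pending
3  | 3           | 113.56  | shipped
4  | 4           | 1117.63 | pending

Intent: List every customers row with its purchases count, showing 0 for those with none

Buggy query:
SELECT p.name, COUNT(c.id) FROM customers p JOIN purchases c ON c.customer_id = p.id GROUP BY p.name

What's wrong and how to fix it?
Bug: An inner join excludes parents with zero children

Fix: Use LEFT JOIN so parents without children still appear (COUNT(c.id) gives 0)

Corrected query:
SELECT p.name, COUNT(c.id) FROM customers p LEFT JOIN purchases c ON c.customer_id = p.id GROUP BY p.name

Result:
name  | COUNT(c.id)
------+------------
Bob   | 1          
Carol | 1          
Eve   | 1          
Frank | 1          
Grace | 0          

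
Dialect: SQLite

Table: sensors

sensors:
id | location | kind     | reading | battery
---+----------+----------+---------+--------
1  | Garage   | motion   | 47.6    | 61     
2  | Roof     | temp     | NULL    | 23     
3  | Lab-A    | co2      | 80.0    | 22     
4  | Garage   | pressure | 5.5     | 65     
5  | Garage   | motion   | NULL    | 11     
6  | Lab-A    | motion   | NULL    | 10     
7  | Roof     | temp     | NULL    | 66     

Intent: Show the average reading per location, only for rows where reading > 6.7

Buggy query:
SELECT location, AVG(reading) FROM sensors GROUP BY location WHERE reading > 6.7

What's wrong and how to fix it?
Bug: WHERE cannot follow GROUP BY

Fix: Place WHERE between FROM and GROUP BY

Corrected query:
SELECT location, AVG(reading) FROM sensors WHERE reading > 6.7 GROUP BY location

Result:
location | AVG(reading)
---------+-------------
Garage   | 47.6        
Lab-A    | 80          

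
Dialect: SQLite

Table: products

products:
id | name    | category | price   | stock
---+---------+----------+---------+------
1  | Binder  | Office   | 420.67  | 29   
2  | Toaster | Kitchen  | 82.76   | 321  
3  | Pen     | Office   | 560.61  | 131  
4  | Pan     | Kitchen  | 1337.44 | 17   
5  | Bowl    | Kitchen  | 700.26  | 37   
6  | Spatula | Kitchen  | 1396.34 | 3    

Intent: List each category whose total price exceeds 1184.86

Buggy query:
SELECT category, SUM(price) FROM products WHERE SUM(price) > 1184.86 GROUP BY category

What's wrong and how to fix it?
Bug: Aggregate functions cannot appear in a WHERE clause

Fix: Use HAVING (which filters groups after aggregation) instead of WHERE

Corrected query:
SELECT category, SUM(price) FROM products GROUP BY category HAVING SUM(price) > 1184.86

Result:
category | SUM(price)
---------+-----------
Kitchen  | 3516.8    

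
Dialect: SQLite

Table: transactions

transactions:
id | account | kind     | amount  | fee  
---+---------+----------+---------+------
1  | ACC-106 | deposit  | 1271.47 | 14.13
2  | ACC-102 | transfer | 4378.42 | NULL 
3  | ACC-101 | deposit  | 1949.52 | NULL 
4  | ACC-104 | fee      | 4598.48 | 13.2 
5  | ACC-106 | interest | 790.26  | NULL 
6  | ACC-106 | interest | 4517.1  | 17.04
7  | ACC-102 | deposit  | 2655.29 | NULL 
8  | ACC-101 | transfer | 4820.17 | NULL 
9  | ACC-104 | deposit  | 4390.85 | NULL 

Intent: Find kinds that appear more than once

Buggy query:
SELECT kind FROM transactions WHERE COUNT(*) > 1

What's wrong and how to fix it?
Bug: WHERE can't reference COUNT(*); aggregates are computed after WHERE

Fix: GROUP BY kind, then filter groups with HAVING COUNT(*) > 1

Corrected query:
SELECT kind FROM transactions GROUP BY kind HAVING COUNT(*) > 1

Result:
kind    
--------
deposit 
interest
transfer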